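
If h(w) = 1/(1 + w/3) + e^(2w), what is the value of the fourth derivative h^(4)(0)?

440/27

Expand each term separately and add.
From the series, [w^4] h = 55/81; multiply by 4! = 24 to get 440/27.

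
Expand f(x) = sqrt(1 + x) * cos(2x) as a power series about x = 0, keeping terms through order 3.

Write out both Maclaurin series and multiply, keeping only the needed powers.
f(0) = 1
f′(0) = 1/2
f′′(0) = -17/4
f′′′(0) = -45/8
Then c_k = f^(k)(0)/k! gives each Taylor coefficient.

-15*x^3/16 - 17*x^2/8 + x/2 + 1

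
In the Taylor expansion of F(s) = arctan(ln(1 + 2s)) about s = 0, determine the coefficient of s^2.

-2

Compose series: expand the inner function first, then feed it into the outer expansion.
F(0) = 0
F′(0) = 2
F′′(0) = -4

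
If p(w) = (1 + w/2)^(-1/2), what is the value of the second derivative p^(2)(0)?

From the series, [w^2] p = 3/32; multiply by 2! = 2 to get 3/16.

3/16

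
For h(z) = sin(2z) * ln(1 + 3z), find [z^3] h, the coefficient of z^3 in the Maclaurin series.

-9

Multiply the two series term by term and collect like powers.
[z^0] = 0;  [z^1] = 0;  [z^2] = 6;  [z^3] = -9.
So c_3 = h′′′(0)/3! = -9.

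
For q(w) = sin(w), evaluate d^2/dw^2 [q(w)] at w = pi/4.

-sqrt(2)/2

The coefficient of (w - pi/4)^2 in the expansion is -sqrt(2)/4, so q′′(pi/4) = 2! * (-sqrt(2)/4) = -sqrt(2)/2.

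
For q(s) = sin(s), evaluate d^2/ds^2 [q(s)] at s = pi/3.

The coefficient of (s - pi/3)^2 in the expansion is -sqrt(3)/4, so q′′(pi/3) = 2! * (-sqrt(3)/4) = -sqrt(3)/2.

-sqrt(3)/2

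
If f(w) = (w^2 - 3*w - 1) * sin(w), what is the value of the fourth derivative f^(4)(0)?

Multiply each power in the prefactor through the base expansion.
From the series, [w^4] f = 1/2; multiply by 4! = 24 to get 12.

12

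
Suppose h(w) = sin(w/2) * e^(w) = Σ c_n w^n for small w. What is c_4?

Multiply the two series term by term and collect like powers.
h(0) = 0
h′(0) = 1/2
h′′(0) = 1
h′′′(0) = 11/8
h^(4)(0) = 3/2

1/16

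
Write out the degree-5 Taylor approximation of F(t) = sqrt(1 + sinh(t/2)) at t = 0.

Let u equal the inner series; expand the outer function in u and truncate.
[t^0] = 1;  [t^1] = 1/4;  [t^2] = -1/32;  [t^3] = 7/384;  [t^4] = -31/6144;  [t^5] = 241/122880.

241*t^5/122880 - 31*t^4/6144 + 7*t^3/384 - t^2/32 + t/4 + 1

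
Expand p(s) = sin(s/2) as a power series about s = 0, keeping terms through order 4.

-s^3/48 + s/2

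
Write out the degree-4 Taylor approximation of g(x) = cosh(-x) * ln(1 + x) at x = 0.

-x^4/2 + 5*x^3/6 - x^2/2 + x

Multiply the two series term by term and collect like powers.
g(0) = 0
g′(0) = 1
g′′(0) = -1
g′′′(0) = 5
g^(4)(0) = -12
Dividing each by k! gives the coefficients c_0, ..., c_4.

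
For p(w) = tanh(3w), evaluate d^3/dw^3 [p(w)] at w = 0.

Compute the successive derivatives at the expansion point and divide by k!.
The coefficient of w^3 in the expansion is -9, so p′′′(0) = 3! * (-9) = -54.

-54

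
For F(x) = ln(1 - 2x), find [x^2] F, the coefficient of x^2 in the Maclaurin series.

-2

F(0) = 0
F′(0) = -2
F′′(0) = -4
Dividing each by k! gives the coefficients c_0, ..., c_2.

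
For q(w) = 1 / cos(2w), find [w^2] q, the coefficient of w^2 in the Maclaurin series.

2

Invert the denominator's series and multiply.
[w^0] = 1;  [w^1] = 0;  [w^2] = 2.
So c_2 = q′′(0)/2! = 2.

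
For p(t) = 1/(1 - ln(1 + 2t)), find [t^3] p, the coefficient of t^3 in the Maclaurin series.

Plug the Maclaurin series of the inner function into that of the outer and collect terms.
[t^0] = 1;  [t^1] = 2;  [t^2] = 2;  [t^3] = 8/3.

8/3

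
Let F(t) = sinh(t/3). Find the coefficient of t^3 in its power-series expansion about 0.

1/162

F(0) = 0
F′(0) = 1/3
F′′(0) = 0
F′′′(0) = 1/27
The Taylor polynomial is Σ F^(k)(0)/k! · t^k.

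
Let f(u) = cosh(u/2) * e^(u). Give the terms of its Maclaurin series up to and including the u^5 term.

Multiply the two series term by term and collect like powers.
f(0) = 1
f′(0) = 1
f′′(0) = 5/4
f′′′(0) = 7/4
f^(4)(0) = 41/16
f^(5)(0) = 61/16

61*u^5/1920 + 41*u^4/384 + 7*u^3/24 + 5*u^2/8 + u + 1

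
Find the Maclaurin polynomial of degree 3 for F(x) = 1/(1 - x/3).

x^3/27 + x^2/9 + x/3 + 1

F(0) = 1
F′(0) = 1/3
F′′(0) = 2/9
F′′′(0) = 2/9
Dividing each by k! gives the coefficients c_0, ..., c_3.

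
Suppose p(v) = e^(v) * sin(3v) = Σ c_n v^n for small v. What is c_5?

-1/10

Expand each factor separately, then convolve coefficients.
[v^0] = 0;  [v^1] = 3;  [v^2] = 3;  [v^3] = -3;  [v^4] = -4;  [v^5] = -1/10.
So c_5 = p^(5)(0)/5! = -1/10.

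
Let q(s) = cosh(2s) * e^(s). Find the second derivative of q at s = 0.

Write out both Maclaurin series and multiply, keeping only the needed powers.
From the series, [s^2] q = 5/2; multiply by 2! = 2 to get 5.

5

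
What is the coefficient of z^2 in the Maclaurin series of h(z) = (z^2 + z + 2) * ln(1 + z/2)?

Multiply each power in the prefactor through the base expansion.
h(0) = 0
h′(0) = 1
h′′(0) = 1/2

1/4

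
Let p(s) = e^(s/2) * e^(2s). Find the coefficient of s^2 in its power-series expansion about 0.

Expand each factor separately, then convolve coefficients.
p(0) = 1
p′(0) = 5/2
p′′(0) = 25/4

25/8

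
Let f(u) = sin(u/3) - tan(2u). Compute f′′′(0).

-433/27

Combine the two series term by term.
From the series, [u^3] f = -433/162; multiply by 3! = 6 to get -433/27.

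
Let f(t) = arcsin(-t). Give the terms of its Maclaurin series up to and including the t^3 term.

-t^3/6 - t

f(0) = 0
f′(0) = -1
f′′(0) = 0
f′′′(0) = -1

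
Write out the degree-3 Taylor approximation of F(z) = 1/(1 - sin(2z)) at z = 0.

20*z^3/3 + 4*z^2 + 2*z + 1

Plug the Maclaurin series of the inner function into that of the outer and collect terms.
F(0) = 1
F′(0) = 2
F′′(0) = 8
F′′′(0) = 40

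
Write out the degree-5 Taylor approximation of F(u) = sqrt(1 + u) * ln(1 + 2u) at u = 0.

3709*u^5/960 - 55*u^4/24 + 17*u^3/12 - u^2 + 2*u

Write out both Maclaurin series and multiply, keeping only the needed powers.
F(0) = 0
F′(0) = 2
F′′(0) = -2
F′′′(0) = 17/2
F^(4)(0) = -55
F^(5)(0) = 3709/8
The Taylor polynomial is Σ F^(k)(0)/k! · u^k.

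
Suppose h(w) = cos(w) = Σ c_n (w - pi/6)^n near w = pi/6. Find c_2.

-sqrt(3)/4

Differentiate repeatedly and evaluate at the center.
h(pi/6) = sqrt(3)/2
h′(pi/6) = -1/2
h′′(pi/6) = -sqrt(3)/2
Then c_k = h^(k)(pi/6)/k! gives each Taylor coefficient.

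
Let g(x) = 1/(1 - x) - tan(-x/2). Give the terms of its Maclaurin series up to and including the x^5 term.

241*x^5/240 + x^4 + 25*x^3/24 + x^2 + 3*x/2 + 1

Expand each term separately and add.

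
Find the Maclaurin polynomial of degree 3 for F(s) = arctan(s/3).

Compute the successive derivatives at the expansion point and divide by k!.
F(0) = 0
F′(0) = 1/3
F′′(0) = 0
F′′′(0) = -2/27

-s^3/81 + s/3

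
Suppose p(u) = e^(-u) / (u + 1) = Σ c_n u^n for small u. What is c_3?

-8/3

Use 1/(1 - r) = Σ r^k on the denominator, then take the Cauchy product.
p(0) = 1
p′(0) = -2
p′′(0) = 5
p′′′(0) = -16
So c_3 = p′′′(0)/3! = -8/3.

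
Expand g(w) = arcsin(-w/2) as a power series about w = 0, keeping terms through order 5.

-3*w^5/1280 - w^3/48 - w/2

Differentiate repeatedly and evaluate at the center.
g(0) = 0
g′(0) = -1/2
g′′(0) = 0
g′′′(0) = -1/8
g^(4)(0) = 0
g^(5)(0) = -9/32
Then c_k = g^(k)(0)/k! gives each Taylor coefficient.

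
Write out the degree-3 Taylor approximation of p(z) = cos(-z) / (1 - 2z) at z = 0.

7*z^3 + 7*z^2/2 + 2*z + 1

Write out both Maclaurin series and multiply, keeping only the needed powers.
p(0) = 1
p′(0) = 2
p′′(0) = 7
p′′′(0) = 42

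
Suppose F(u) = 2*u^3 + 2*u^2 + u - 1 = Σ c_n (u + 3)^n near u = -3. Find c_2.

-16

Compute the successive derivatives at the expansion point and divide by k!.
F(-3) = -40
F′(-3) = 43
F′′(-3) = -32
Dividing each by k! gives the coefficients c_0, ..., c_2.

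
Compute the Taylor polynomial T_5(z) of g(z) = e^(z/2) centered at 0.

z^5/3840 + z^4/384 + z^3/48 + z^2/8 + z/2 + 1

Use the known series and substitute for the argument.
g(0) = 1
g′(0) = 1/2
g′′(0) = 1/4
g′′′(0) = 1/8
g^(4)(0) = 1/16
g^(5)(0) = 1/32
The Taylor polynomial is Σ g^(k)(0)/k! · z^k.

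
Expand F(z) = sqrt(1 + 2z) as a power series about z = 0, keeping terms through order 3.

z^3/2 - z^2/2 + z + 1

F(0) = 1
F′(0) = 1
F′′(0) = -1
F′′′(0) = 3
Dividing each by k! gives the coefficients c_0, ..., c_3.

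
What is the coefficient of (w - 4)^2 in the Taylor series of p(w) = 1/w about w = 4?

1/64

p(4) = 1/4
p′(4) = -1/16
p′′(4) = 1/32
So c_2 = p′′(4)/2! = 1/64.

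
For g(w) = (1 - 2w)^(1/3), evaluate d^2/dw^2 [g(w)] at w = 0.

-8/9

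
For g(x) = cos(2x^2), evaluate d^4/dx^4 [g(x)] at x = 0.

The coefficient of x^4 in the expansion is -2, so g^(4)(0) = 4! * (-2) = -48.

-48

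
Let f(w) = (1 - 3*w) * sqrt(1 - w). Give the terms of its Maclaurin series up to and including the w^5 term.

Distribute the polynomial across the series and collect like powers.

23*w^5/256 + 19*w^4/128 + 5*w^3/16 + 11*w^2/8 - 7*w/2 + 1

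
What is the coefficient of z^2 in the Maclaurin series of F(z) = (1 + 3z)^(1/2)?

-9/8

[z^0] = 1;  [z^1] = 3/2;  [z^2] = -9/8.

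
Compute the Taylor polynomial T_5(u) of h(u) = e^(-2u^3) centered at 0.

1 - 2*u^3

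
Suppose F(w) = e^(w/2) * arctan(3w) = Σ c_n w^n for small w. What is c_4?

-71/16

Expand each factor separately, then convolve coefficients.
F(0) = 0
F′(0) = 3
F′′(0) = 3
F′′′(0) = -207/4
F^(4)(0) = -213/2
The Taylor polynomial is Σ F^(k)(0)/k! · w^k.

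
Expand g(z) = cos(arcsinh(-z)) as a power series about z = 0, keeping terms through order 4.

Plug the Maclaurin series of the inner function into that of the outer and collect terms.
g(0) = 1
g′(0) = 0
g′′(0) = -1
g′′′(0) = 0
g^(4)(0) = 5

5*z^4/24 - z^2/2 + 1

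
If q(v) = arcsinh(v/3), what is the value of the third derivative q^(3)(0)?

-1/27

From the series, [v^3] q = -1/162; multiply by 3! = 6 to get -1/27.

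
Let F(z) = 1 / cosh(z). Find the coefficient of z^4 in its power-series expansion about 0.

5/24

Divide the numerator series by the denominator series (power-series long division).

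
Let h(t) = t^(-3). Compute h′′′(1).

-60

Use the known series and substitute for the argument.
From the series, [(t - 1)^3] h = -10; multiply by 3! = 6 to get -60.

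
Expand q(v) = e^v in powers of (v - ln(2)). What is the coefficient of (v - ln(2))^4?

[(v - ln(2))^0] = 2;  [(v - ln(2))^1] = 2;  [(v - ln(2))^2] = 1;  [(v - ln(2))^3] = 1/3;  [(v - ln(2))^4] = 1/12.

1/12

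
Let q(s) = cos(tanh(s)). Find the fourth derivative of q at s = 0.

Compose series: expand the inner function first, then feed it into the outer expansion.
The coefficient of s^4 in the expansion is 3/8, so q^(4)(0) = 4! * (3/8) = 9.

9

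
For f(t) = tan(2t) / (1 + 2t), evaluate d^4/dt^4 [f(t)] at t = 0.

Multiply the two series term by term and collect like powers.
The coefficient of t^4 in the expansion is -64/3, so f^(4)(0) = 4! * (-64/3) = -512.

-512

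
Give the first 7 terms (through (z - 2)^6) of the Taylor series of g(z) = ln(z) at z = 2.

-(z - 2)^6/384 + (z - 2)^5/160 - (z - 2)^4/64 + (z - 2)^3/24 - (z - 2)^2/8 + (z - 2)/2 + ln(2)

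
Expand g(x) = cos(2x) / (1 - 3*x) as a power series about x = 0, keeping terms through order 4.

191*x^4/3 + 21*x^3 + 7*x^2 + 3*x + 1

Expand 1/(denominator) as a geometric series and multiply by the numerator's series.
g(0) = 1
g′(0) = 3
g′′(0) = 14
g′′′(0) = 126
g^(4)(0) = 1528
The Taylor polynomial is Σ g^(k)(0)/k! · x^k.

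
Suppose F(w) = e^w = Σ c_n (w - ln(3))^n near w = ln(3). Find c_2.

3/2

F(ln(3)) = 3
F′(ln(3)) = 3
F′′(ln(3)) = 3
The Taylor polynomial is Σ F^(k)(ln(3))/k! · (w - ln(3))^k.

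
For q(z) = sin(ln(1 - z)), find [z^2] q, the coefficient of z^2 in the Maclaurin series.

-1/2

Plug the Maclaurin series of the inner function into that of the outer and collect terms.
q(0) = 0
q′(0) = -1
q′′(0) = -1
So c_2 = q′′(0)/2! = -1/2.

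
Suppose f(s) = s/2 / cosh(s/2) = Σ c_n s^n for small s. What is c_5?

5/768

Invert the denominator's series and multiply.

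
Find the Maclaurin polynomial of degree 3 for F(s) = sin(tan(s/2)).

Let u equal the inner series; expand the outer function in u and truncate.
[s^0] = 0;  [s^1] = 1/2;  [s^2] = 0;  [s^3] = 1/48.

s^3/48 + s/2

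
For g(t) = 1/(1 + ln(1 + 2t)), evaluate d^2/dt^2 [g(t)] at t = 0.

12

Substitute the inner expansion into the outer series and collect powers.
The coefficient of t^2 in the expansion is 6, so g′′(0) = 2! * (6) = 12.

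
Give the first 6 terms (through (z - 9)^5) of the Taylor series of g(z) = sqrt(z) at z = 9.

g(9) = 3
g′(9) = 1/6
g′′(9) = -1/108
g′′′(9) = 1/648
g^(4)(9) = -5/11664
g^(5)(9) = 35/209952

7*(z - 9)^5/5038848 - 5*(z - 9)^4/279936 + (z - 9)^3/3888 - (z - 9)^2/216 + (z - 9)/6 + 3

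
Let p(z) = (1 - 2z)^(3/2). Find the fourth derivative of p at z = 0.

9

Use the known series and substitute for the argument.
From the series, [z^4] p = 3/8; multiply by 4! = 24 to get 9.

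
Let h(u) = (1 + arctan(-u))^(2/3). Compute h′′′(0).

Plug the Maclaurin series of the inner function into that of the outer and collect terms.
From the series, [u^3] h = 14/81; multiply by 3! = 6 to get 28/27.

28/27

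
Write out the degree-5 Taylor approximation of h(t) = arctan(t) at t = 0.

t^5/5 - t^3/3 + t

Use the known series and substitute for the argument.
h(0) = 0
h′(0) = 1
h′′(0) = 0
h′′′(0) = -2
h^(4)(0) = 0
h^(5)(0) = 24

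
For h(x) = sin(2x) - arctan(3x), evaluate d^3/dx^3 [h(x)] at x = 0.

46

Add the two expansions coefficient-wise.
The coefficient of x^3 in the expansion is 23/3, so h′′′(0) = 3! * (23/3) = 46.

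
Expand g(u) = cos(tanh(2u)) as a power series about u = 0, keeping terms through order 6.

-236*u^6/15 + 6*u^4 - 2*u^2 + 1

Plug the Maclaurin series of the inner function into that of the outer and collect terms.
g(0) = 1
g′(0) = 0
g′′(0) = -4
g′′′(0) = 0
g^(4)(0) = 144
g^(5)(0) = 0
g^(6)(0) = -11328
Dividing each by k! gives the coefficients c_0, ..., c_6.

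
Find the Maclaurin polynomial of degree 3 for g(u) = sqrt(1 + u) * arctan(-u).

Take the Cauchy product of the two expansions.
g(0) = 0
g′(0) = -1
g′′(0) = -1
g′′′(0) = 11/4

11*u^3/24 - u^2/2 - u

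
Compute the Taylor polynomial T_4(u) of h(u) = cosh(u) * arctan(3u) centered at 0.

-15*u^3/2 + 3*u

Write out both Maclaurin series and multiply, keeping only the needed powers.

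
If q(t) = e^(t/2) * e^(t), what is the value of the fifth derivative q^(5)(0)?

243/32

Take the Cauchy product of the two expansions.
From the series, [t^5] q = 81/1280; multiply by 5! = 120 to get 243/32.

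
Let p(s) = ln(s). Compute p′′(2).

Differentiate repeatedly and evaluate at the center.
The coefficient of (s - 2)^2 in the expansion is -1/8, so p′′(2) = 2! * (-1/8) = -1/4.

-1/4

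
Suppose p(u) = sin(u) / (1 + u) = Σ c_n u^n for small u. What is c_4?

Write out both Maclaurin series and multiply, keeping only the needed powers.
p(0) = 0
p′(0) = 1
p′′(0) = -2
p′′′(0) = 5
p^(4)(0) = -20
The Taylor polynomial is Σ p^(k)(0)/k! · u^k.

-5/6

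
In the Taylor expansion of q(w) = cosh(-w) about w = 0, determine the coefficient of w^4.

1/24

q(0) = 1
q′(0) = 0
q′′(0) = 1
q′′′(0) = 0
q^(4)(0) = 1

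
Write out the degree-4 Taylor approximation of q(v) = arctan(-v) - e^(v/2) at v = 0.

Combine the two series term by term.
q(0) = -1
q′(0) = -3/2
q′′(0) = -1/4
q′′′(0) = 15/8
q^(4)(0) = -1/16
Then c_k = q^(k)(0)/k! gives each Taylor coefficient.

-v^4/384 + 5*v^3/16 - v^2/8 - 3*v/2 - 1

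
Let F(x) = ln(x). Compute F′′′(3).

2/27

The coefficient of (x - 3)^3 in the expansion is 1/81, so F′′′(3) = 3! * (1/81) = 2/27.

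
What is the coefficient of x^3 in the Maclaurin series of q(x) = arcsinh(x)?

q(0) = 0
q′(0) = 1
q′′(0) = 0
q′′′(0) = -1
So c_3 = q′′′(0)/3! = -1/6.

-1/6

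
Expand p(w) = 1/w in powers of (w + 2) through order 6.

p(-2) = -1/2
p′(-2) = -1/4
p′′(-2) = -1/4
p′′′(-2) = -3/8
p^(4)(-2) = -3/4
p^(5)(-2) = -15/8
p^(6)(-2) = -45/8

-(w + 2)^6/128 - (w + 2)^5/64 - (w + 2)^4/32 - (w + 2)^3/16 - (w + 2)^2/8 - (w + 2)/4 - 1/2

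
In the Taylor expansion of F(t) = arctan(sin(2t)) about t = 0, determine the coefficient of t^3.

-4

Plug the Maclaurin series of the inner function into that of the outer and collect terms.
F(0) = 0
F′(0) = 2
F′′(0) = 0
F′′′(0) = -24
Then c_k = F^(k)(0)/k! gives each Taylor coefficient.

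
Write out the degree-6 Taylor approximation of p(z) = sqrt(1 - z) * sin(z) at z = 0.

-27*z^6/1280 - 19*z^5/1920 + z^4/48 - 7*z^3/24 - z^2/2 + z

Expand each factor separately, then convolve coefficients.
[z^0] = 0;  [z^1] = 1;  [z^2] = -1/2;  [z^3] = -7/24;  [z^4] = 1/48;  [z^5] = -19/1920;  [z^6] = -27/1280.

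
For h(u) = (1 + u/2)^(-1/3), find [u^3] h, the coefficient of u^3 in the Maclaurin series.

Use the known series and substitute for the argument.
h(0) = 1
h′(0) = -1/6
h′′(0) = 1/9
h′′′(0) = -7/54
Dividing each by k! gives the coefficients c_0, ..., c_3.

-7/324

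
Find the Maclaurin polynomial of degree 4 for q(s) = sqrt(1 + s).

-5*s^4/128 + s^3/16 - s^2/8 + s/2 + 1

Apply the Taylor formula c_k = f^(k)(a)/k!.
[s^0] = 1;  [s^1] = 1/2;  [s^2] = -1/8;  [s^3] = 1/16;  [s^4] = -5/128.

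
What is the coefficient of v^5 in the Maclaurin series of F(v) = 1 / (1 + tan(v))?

-32/15

Expand as Σ (-1)^k u^k with u equal to the inner function's series.
[v^0] = 1;  [v^1] = -1;  [v^2] = 1;  [v^3] = -4/3;  [v^4] = 5/3;  [v^5] = -32/15.
So c_5 = F^(5)(0)/5! = -32/15.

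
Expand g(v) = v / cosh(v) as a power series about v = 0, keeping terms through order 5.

5*v^5/24 - v^3/2 + v

Write the quotient as an unknown series and match coefficients against numerator = denominator · series.
[v^0] = 0;  [v^1] = 1;  [v^2] = 0;  [v^3] = -1/2;  [v^4] = 0;  [v^5] = 5/24.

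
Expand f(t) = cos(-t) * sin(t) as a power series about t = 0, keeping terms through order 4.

Expand each factor separately, then convolve coefficients.
[t^0] = 0;  [t^1] = 1;  [t^2] = 0;  [t^3] = -2/3;  [t^4] = 0.

-2*t^3/3 + t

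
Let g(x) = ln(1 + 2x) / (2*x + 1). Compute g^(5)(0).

Multiply the numerator's expansion by the denominator's geometric series.
From the series, [x^5] g = 1096/15; multiply by 5! = 120 to get 8768.

8768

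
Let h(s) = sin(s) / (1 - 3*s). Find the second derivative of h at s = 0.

Use 1/(1 - r) = Σ r^k on the denominator, then take the Cauchy product.
From the series, [s^2] h = 3; multiply by 2! = 2 to get 6.

6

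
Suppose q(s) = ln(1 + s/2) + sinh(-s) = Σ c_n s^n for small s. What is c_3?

-1/8

Expand each term separately and add.
q(0) = 0
q′(0) = -1/2
q′′(0) = -1/4
q′′′(0) = -3/4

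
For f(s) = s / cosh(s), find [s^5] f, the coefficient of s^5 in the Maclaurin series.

Invert the denominator's series and multiply.

5/24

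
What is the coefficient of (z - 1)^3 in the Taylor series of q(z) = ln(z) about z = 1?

[(z - 1)^0] = 0;  [(z - 1)^1] = 1;  [(z - 1)^2] = -1/2;  [(z - 1)^3] = 1/3.
So c_3 = q′′′(1)/3! = 1/3.

1/3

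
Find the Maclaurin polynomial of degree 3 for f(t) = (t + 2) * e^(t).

5*t^3/6 + 2*t^2 + 3*t + 2

Shift and add copies of the series according to the polynomial's terms.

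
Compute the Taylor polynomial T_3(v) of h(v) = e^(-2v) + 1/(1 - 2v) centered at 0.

20*v^3/3 + 6*v^2 + 2

Add the two expansions coefficient-wise.
h(0) = 2
h′(0) = 0
h′′(0) = 12
h′′′(0) = 40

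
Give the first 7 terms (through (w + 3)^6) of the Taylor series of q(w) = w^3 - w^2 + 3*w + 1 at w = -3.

(w + 3)^3 - 10*(w + 3)^2 + 36*(w + 3) - 44

Compute the successive derivatives at the expansion point and divide by k!.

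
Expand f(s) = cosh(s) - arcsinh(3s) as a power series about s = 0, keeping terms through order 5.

Combine the two series term by term.
[s^0] = 1;  [s^1] = -3;  [s^2] = 1/2;  [s^3] = 9/2;  [s^4] = 1/24;  [s^5] = -729/40.

-729*s^5/40 + s^4/24 + 9*s^3/2 + s^2/2 - 3*s + 1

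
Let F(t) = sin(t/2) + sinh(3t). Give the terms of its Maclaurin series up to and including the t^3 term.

Add the two expansions coefficient-wise.
[t^0] = 0;  [t^1] = 7/2;  [t^2] = 0;  [t^3] = 215/48.

215*t^3/48 + 7*t/2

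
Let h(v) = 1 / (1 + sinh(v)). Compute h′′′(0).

Write 1/(1+u) = 1 - u + u^2 - u^3 + ... and substitute the series for u.
The coefficient of v^3 in the expansion is -7/6, so h′′′(0) = 3! * (-7/6) = -7.

-7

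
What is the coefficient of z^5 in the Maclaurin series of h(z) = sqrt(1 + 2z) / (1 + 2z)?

-63/8

Take the Cauchy product of the two expansions.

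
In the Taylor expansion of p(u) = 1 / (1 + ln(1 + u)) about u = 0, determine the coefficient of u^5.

Use the geometric series for the reciprocal, then substitute.
p(0) = 1
p′(0) = -1
p′′(0) = 3
p′′′(0) = -14
p^(4)(0) = 88
p^(5)(0) = -694

-347/60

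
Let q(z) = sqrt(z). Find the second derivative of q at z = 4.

-1/32

Use the known series and substitute for the argument.
The coefficient of (z - 4)^2 in the expansion is -1/64, so q′′(4) = 2! * (-1/64) = -1/32.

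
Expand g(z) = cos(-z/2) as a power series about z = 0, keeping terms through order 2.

1 - z^2/8

g(0) = 1
g′(0) = 0
g′′(0) = -1/4
Dividing each by k! gives the coefficients c_0, ..., c_2.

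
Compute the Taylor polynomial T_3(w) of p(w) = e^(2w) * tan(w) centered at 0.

7*w^3/3 + 2*w^2 + w

Expand each factor separately, then convolve coefficients.
p(0) = 0
p′(0) = 1
p′′(0) = 4
p′′′(0) = 14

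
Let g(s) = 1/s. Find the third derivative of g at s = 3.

The coefficient of (s - 3)^3 in the expansion is -1/81, so g′′′(3) = 3! * (-1/81) = -2/27.

-2/27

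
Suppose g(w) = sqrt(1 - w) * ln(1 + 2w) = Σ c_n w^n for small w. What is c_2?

Take the Cauchy product of the two expansions.
g(0) = 0
g′(0) = 2
g′′(0) = -6
So c_2 = g′′(0)/2! = -3.

-3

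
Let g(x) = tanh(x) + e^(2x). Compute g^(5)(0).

48

Combine the two series term by term.
The coefficient of x^5 in the expansion is 2/5, so g^(5)(0) = 5! * (2/5) = 48.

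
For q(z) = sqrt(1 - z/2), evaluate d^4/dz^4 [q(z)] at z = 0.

-15/256

The coefficient of z^4 in the expansion is -5/2048, so q^(4)(0) = 4! * (-5/2048) = -15/256.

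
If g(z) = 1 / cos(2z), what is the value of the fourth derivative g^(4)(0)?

Divide the numerator series by the denominator series (power-series long division).
The coefficient of z^4 in the expansion is 10/3, so g^(4)(0) = 4! * (10/3) = 80.

80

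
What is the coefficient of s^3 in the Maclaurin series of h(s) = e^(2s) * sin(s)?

11/6

Write out both Maclaurin series and multiply, keeping only the needed powers.
h(0) = 0
h′(0) = 1
h′′(0) = 4
h′′′(0) = 11
So c_3 = h′′′(0)/3! = 11/6.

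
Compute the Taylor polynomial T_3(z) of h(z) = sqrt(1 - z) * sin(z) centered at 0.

-7*z^3/24 - z^2/2 + z

Write out both Maclaurin series and multiply, keeping only the needed powers.
h(0) = 0
h′(0) = 1
h′′(0) = -1
h′′′(0) = -7/4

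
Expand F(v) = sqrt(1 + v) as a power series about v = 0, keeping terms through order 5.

7*v^5/256 - 5*v^4/128 + v^3/16 - v^2/8 + v/2 + 1

Use the known series and substitute for the argument.
[v^0] = 1;  [v^1] = 1/2;  [v^2] = -1/8;  [v^3] = 1/16;  [v^4] = -5/128;  [v^5] = 7/256.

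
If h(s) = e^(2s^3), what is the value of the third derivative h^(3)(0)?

12

From the series, [s^3] h = 2; multiply by 3! = 6 to get 12.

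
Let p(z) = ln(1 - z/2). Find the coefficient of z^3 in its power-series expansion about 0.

-1/24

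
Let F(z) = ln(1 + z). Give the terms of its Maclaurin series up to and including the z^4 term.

-z^4/4 + z^3/3 - z^2/2 + z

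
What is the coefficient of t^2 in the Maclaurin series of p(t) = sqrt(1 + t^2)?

Compute the successive derivatives at the expansion point and divide by k!.
p(0) = 1
p′(0) = 0
p′′(0) = 1
So c_2 = p′′(0)/2! = 1/2.

1/2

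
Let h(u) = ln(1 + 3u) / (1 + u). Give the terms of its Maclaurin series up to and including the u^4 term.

-147*u^4/4 + 33*u^3/2 - 15*u^2/2 + 3*u

Expand each factor separately, then convolve coefficients.
h(0) = 0
h′(0) = 3
h′′(0) = -15
h′′′(0) = 99
h^(4)(0) = -882
Dividing each by k! gives the coefficients c_0, ..., c_4.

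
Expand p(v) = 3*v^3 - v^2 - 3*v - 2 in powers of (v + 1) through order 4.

p(-1) = -3
p′(-1) = 8
p′′(-1) = -20
p′′′(-1) = 18
p^(4)(-1) = 0
Dividing each by k! gives the coefficients c_0, ..., c_4.

3*(v + 1)^3 - 10*(v + 1)^2 + 8*(v + 1) - 3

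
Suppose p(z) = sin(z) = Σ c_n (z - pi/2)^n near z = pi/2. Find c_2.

-1/2

Compute the successive derivatives at the expansion point and divide by k!.
p(pi/2) = 1
p′(pi/2) = 0
p′′(pi/2) = -1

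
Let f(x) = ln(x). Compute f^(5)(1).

The coefficient of (x - 1)^5 in the expansion is 1/5, so f^(5)(1) = 5! * (1/5) = 24.

24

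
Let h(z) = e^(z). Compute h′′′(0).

Compute the successive derivatives at the expansion point and divide by k!.
The coefficient of z^3 in the expansion is 1/6, so h′′′(0) = 3! * (1/6) = 1.

1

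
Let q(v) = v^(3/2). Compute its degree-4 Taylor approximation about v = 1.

q(1) = 1
q′(1) = 3/2
q′′(1) = 3/4
q′′′(1) = -3/8
q^(4)(1) = 9/16

3*(v - 1)^4/128 - (v - 1)^3/16 + 3*(v - 1)^2/8 + 3*(v - 1)/2 + 1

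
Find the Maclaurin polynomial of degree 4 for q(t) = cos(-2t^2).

q(0) = 1
q′(0) = 0
q′′(0) = 0
q′′′(0) = 0
q^(4)(0) = -48

1 - 2*t^4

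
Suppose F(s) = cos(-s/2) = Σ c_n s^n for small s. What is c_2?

-1/8

[s^0] = 1;  [s^1] = 0;  [s^2] = -1/8.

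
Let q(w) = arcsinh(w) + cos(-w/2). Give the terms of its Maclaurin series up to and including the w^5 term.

Expand each term separately and add.
q(0) = 1
q′(0) = 1
q′′(0) = -1/4
q′′′(0) = -1
q^(4)(0) = 1/16
q^(5)(0) = 9

3*w^5/40 + w^4/384 - w^3/6 - w^2/8 + w + 1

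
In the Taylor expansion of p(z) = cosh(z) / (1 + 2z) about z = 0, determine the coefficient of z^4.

433/24

Expand each factor separately, then convolve coefficients.
[z^0] = 1;  [z^1] = -2;  [z^2] = 9/2;  [z^3] = -9;  [z^4] = 433/24.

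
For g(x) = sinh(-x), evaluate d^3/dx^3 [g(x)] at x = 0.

The coefficient of x^3 in the expansion is -1/6, so g′′′(0) = 3! * (-1/6) = -1.

-1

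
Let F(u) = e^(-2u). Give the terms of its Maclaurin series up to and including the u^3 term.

Differentiate repeatedly and evaluate at the center.
F(0) = 1
F′(0) = -2
F′′(0) = 4
F′′′(0) = -8

-4*u^3/3 + 2*u^2 - 2*u + 1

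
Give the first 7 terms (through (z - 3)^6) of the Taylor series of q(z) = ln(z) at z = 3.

-(z - 3)^6/4374 + (z - 3)^5/1215 - (z - 3)^4/324 + (z - 3)^3/81 - (z - 3)^2/18 + (z - 3)/3 + ln(3)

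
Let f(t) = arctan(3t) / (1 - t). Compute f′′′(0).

Expand each factor separately, then convolve coefficients.
The coefficient of t^3 in the expansion is -6, so f′′′(0) = 3! * (-6) = -36.

-36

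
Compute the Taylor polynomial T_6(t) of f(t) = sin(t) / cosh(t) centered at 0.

3*t^5/10 - 2*t^3/3 + t

Write the quotient as an unknown series and match coefficients against numerator = denominator · series.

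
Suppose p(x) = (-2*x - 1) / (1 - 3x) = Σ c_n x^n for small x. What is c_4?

Multiply each power in the prefactor through the base expansion.
[x^0] = -1;  [x^1] = -5;  [x^2] = -15;  [x^3] = -45;  [x^4] = -135.
So c_4 = p^(4)(0)/4! = -135.

-135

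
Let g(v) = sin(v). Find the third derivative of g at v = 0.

From the series, [v^3] g = -1/6; multiply by 3! = 6 to get -1.

-1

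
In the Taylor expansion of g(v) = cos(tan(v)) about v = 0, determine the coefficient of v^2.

Let u equal the inner series; expand the outer function in u and truncate.
g(0) = 1
g′(0) = 0
g′′(0) = -1
Dividing each by k! gives the coefficients c_0, ..., c_2.

-1/2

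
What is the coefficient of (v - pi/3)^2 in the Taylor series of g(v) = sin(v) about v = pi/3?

-sqrt(3)/4

[(v - pi/3)^0] = sqrt(3)/2;  [(v - pi/3)^1] = 1/2;  [(v - pi/3)^2] = -sqrt(3)/4.
So c_2 = g′′(pi/3)/2! = -sqrt(3)/4.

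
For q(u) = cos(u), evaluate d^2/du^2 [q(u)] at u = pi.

1

Compute the successive derivatives at the expansion point and divide by k!.
The coefficient of (u - pi)^2 in the expansion is 1/2, so q′′(pi) = 2! * (1/2) = 1.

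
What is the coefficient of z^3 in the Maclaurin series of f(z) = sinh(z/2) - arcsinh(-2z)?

Add the two expansions coefficient-wise.
f(0) = 0
f′(0) = 5/2
f′′(0) = 0
f′′′(0) = -63/8

-21/16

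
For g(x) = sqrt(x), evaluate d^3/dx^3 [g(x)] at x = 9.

1/648

From the series, [(x - 9)^3] g = 1/3888; multiply by 3! = 6 to get 1/648.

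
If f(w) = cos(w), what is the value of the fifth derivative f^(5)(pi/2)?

-1

From the series, [(w - pi/2)^5] f = -1/120; multiply by 5! = 120 to get -1.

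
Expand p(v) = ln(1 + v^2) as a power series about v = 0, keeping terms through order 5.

-v^4/2 + v^2

p(0) = 0
p′(0) = 0
p′′(0) = 2
p′′′(0) = 0
p^(4)(0) = -12
p^(5)(0) = 0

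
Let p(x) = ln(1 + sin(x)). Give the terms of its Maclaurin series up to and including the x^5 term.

Substitute the inner expansion into the outer series and collect powers.
p(0) = 0
p′(0) = 1
p′′(0) = -1
p′′′(0) = 1
p^(4)(0) = -2
p^(5)(0) = 5
The Taylor polynomial is Σ p^(k)(0)/k! · x^k.

x^5/24 - x^4/12 + x^3/6 - x^2/2 + x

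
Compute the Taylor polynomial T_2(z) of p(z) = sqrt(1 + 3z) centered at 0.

p(0) = 1
p′(0) = 3/2
p′′(0) = -9/4

-9*z^2/8 + 3*z/2 + 1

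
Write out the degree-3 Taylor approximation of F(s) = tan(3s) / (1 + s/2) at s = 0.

Take the Cauchy product of the two expansions.

39*s^3/4 - 3*s^2/2 + 3*s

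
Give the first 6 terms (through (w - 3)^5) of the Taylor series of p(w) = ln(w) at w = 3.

(w - 3)^5/1215 - (w - 3)^4/324 + (w - 3)^3/81 - (w - 3)^2/18 + (w - 3)/3 + ln(3)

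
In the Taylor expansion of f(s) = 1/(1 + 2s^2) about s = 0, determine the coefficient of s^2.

Use the known series and substitute for the argument.
[s^0] = 1;  [s^1] = 0;  [s^2] = -2.

-2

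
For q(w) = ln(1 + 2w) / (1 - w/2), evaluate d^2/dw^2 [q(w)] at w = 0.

-2

Take the Cauchy product of the two expansions.
The coefficient of w^2 in the expansion is -1, so q′′(0) = 2! * (-1) = -2.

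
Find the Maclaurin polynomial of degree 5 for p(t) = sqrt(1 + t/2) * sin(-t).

-341*t^5/30720 + 13*t^4/384 + 19*t^3/96 - t^2/4 - t

Take the Cauchy product of the two expansions.
p(0) = 0
p′(0) = -1
p′′(0) = -1/2
p′′′(0) = 19/16
p^(4)(0) = 13/16
p^(5)(0) = -341/256
Then c_k = p^(k)(0)/k! gives each Taylor coefficient.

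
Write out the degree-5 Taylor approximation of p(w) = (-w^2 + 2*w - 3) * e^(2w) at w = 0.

-4*w^5/5 - 4*w^4/3 - 2*w^3 - 3*w^2 - 4*w - 3

Distribute the polynomial across the series and collect like powers.
[w^0] = -3;  [w^1] = -4;  [w^2] = -3;  [w^3] = -2;  [w^4] = -4/3;  [w^5] = -4/5.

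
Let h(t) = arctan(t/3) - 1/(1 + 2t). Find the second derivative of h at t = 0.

Add the two expansions coefficient-wise.
The coefficient of t^2 in the expansion is -4, so h′′(0) = 2! * (-4) = -8.

-8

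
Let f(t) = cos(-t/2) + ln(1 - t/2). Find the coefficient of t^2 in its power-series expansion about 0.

-1/4

Combine the two series term by term.
f(0) = 1
f′(0) = -1/2
f′′(0) = -1/2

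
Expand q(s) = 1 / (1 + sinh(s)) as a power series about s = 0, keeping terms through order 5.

Use the geometric series for the reciprocal, then substitute.
q(0) = 1
q′(0) = -1
q′′(0) = 2
q′′′(0) = -7
q^(4)(0) = 32
q^(5)(0) = -181
Then c_k = q^(k)(0)/k! gives each Taylor coefficient.

-181*s^5/120 + 4*s^4/3 - 7*s^3/6 + s^2 - s + 1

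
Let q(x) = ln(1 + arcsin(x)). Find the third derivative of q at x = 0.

3

Substitute the inner expansion into the outer series and collect powers.
The coefficient of x^3 in the expansion is 1/2, so q′′′(0) = 3! * (1/2) = 3.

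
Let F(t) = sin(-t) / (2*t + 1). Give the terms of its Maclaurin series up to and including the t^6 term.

Expand 1/(denominator) as a geometric series and multiply by the numerator's series.
F(0) = 0
F′(0) = -1
F′′(0) = 4
F′′′(0) = -23
F^(4)(0) = 184
F^(5)(0) = -1841
F^(6)(0) = 22092

1841*t^6/60 - 1841*t^5/120 + 23*t^4/3 - 23*t^3/6 + 2*t^2 - t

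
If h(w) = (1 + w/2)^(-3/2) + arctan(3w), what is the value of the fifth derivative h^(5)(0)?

Expand each term separately and add.
The coefficient of w^5 in the expansion is 1987191/40960, so h^(5)(0) = 5! * (1987191/40960) = 5961573/1024.

5961573/1024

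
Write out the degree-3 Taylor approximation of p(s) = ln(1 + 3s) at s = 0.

9*s^3 - 9*s^2/2 + 3*s

Differentiate repeatedly and evaluate at the center.
p(0) = 0
p′(0) = 3
p′′(0) = -9
p′′′(0) = 54
The Taylor polynomial is Σ p^(k)(0)/k! · s^k.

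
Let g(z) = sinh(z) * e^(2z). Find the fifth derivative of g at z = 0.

121

Take the Cauchy product of the two expansions.
The coefficient of z^5 in the expansion is 121/120, so g^(5)(0) = 5! * (121/120) = 121.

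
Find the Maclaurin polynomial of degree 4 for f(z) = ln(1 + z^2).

-z^4/2 + z^2

f(0) = 0
f′(0) = 0
f′′(0) = 2
f′′′(0) = 0
f^(4)(0) = -12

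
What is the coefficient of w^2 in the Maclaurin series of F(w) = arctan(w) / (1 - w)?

Take the Cauchy product of the two expansions.
[w^0] = 0;  [w^1] = 1;  [w^2] = 1.

1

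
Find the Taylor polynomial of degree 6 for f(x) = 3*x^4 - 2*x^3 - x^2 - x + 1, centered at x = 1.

3*(x - 1)^4 + 10*(x - 1)^3 + 11*(x - 1)^2 + 3*(x - 1)

Apply the Taylor formula c_k = f^(k)(a)/k!.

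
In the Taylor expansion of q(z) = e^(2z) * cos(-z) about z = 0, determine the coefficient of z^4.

-7/24

Expand each factor separately, then convolve coefficients.
q(0) = 1
q′(0) = 2
q′′(0) = 3
q′′′(0) = 2
q^(4)(0) = -7
So c_4 = q^(4)(0)/4! = -7/24.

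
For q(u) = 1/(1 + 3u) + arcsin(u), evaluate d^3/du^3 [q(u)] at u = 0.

Combine the two series term by term.
The coefficient of u^3 in the expansion is -161/6, so q′′′(0) = 3! * (-161/6) = -161.

-161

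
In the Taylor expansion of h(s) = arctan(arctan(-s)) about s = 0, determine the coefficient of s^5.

Substitute the inner expansion into the outer series and collect powers.
[s^0] = 0;  [s^1] = -1;  [s^2] = 0;  [s^3] = 2/3;  [s^4] = 0;  [s^5] = -11/15.

-11/15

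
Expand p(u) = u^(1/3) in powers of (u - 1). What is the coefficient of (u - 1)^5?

22/729

p(1) = 1
p′(1) = 1/3
p′′(1) = -2/9
p′′′(1) = 10/27
p^(4)(1) = -80/81
p^(5)(1) = 880/243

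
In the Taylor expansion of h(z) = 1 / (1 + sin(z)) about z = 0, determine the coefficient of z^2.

Write 1/(1+u) = 1 - u + u^2 - u^3 + ... and substitute the series for u.
h(0) = 1
h′(0) = -1
h′′(0) = 2
The Taylor polynomial is Σ h^(k)(0)/k! · z^k.

1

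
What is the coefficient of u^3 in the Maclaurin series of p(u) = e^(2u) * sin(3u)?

3/2

Take the Cauchy product of the two expansions.
[u^0] = 0;  [u^1] = 3;  [u^2] = 6;  [u^3] = 3/2.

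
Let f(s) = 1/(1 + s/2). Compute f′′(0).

1/2

Use the known series and substitute for the argument.
From the series, [s^2] f = 1/4; multiply by 2! = 2 to get 1/2.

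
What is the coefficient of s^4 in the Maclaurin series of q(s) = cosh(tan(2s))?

6

Plug the Maclaurin series of the inner function into that of the outer and collect terms.
[s^0] = 1;  [s^1] = 0;  [s^2] = 2;  [s^3] = 0;  [s^4] = 6.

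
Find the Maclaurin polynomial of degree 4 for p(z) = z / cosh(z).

-z^3/2 + z

Write the quotient as an unknown series and match coefficients against numerator = denominator · series.
p(0) = 0
p′(0) = 1
p′′(0) = 0
p′′′(0) = -3
p^(4)(0) = 0
Then c_k = p^(k)(0)/k! gives each Taylor coefficient.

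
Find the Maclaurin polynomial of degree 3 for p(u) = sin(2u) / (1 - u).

Write out both Maclaurin series and multiply, keeping only the needed powers.
[u^0] = 0;  [u^1] = 2;  [u^2] = 2;  [u^3] = 2/3.

2*u^3/3 + 2*u^2 + 2*u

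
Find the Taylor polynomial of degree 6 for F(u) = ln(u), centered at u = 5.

F(5) = ln(5)
F′(5) = 1/5
F′′(5) = -1/25
F′′′(5) = 2/125
F^(4)(5) = -6/625
F^(5)(5) = 24/3125
F^(6)(5) = -24/3125

-(u - 5)^6/93750 + (u - 5)^5/15625 - (u - 5)^4/2500 + (u - 5)^3/375 - (u - 5)^2/50 + (u - 5)/5 + ln(5)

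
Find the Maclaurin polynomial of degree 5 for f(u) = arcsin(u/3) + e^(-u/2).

Combine the two series term by term.
[u^0] = 1;  [u^1] = -1/6;  [u^2] = 1/8;  [u^3] = -19/1296;  [u^4] = 1/384;  [u^5] = 1/20736.

u^5/20736 + u^4/384 - 19*u^3/1296 + u^2/8 - u/6 + 1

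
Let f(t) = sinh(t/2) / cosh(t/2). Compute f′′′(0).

-1/4

Invert the denominator's series and multiply.
From the series, [t^3] f = -1/24; multiply by 3! = 6 to get -1/4.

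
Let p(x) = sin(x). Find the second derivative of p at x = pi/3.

Apply the Taylor formula c_k = f^(k)(a)/k!.
From the series, [(x - pi/3)^2] p = -sqrt(3)/4; multiply by 2! = 2 to get -sqrt(3)/2.

-sqrt(3)/2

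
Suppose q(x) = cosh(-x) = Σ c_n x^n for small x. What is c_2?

1/2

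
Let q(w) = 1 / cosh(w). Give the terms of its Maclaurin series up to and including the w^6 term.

Write the quotient as an unknown series and match coefficients against numerator = denominator · series.
q(0) = 1
q′(0) = 0
q′′(0) = -1
q′′′(0) = 0
q^(4)(0) = 5
q^(5)(0) = 0
q^(6)(0) = -61

-61*w^6/720 + 5*w^4/24 - w^2/2 + 1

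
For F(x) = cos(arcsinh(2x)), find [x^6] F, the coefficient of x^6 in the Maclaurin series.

Plug the Maclaurin series of the inner function into that of the outer and collect terms.
F(0) = 1
F′(0) = 0
F′′(0) = -4
F′′′(0) = 0
F^(4)(0) = 80
F^(5)(0) = 0
F^(6)(0) = -5440
So c_6 = F^(6)(0)/6! = -68/9.

-68/9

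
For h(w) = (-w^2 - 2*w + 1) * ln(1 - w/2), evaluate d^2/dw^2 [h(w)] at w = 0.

7/4

Multiply each power in the prefactor through the base expansion.
The coefficient of w^2 in the expansion is 7/8, so h′′(0) = 2! * (7/8) = 7/4.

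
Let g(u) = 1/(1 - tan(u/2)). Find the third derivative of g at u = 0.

1

Let u equal the inner series; expand the outer function in u and truncate.
From the series, [u^3] g = 1/6; multiply by 3! = 6 to get 1.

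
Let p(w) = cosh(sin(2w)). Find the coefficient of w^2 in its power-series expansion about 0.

2

Compose series: expand the inner function first, then feed it into the outer expansion.
p(0) = 1
p′(0) = 0
p′′(0) = 4
So c_2 = p′′(0)/2! = 2.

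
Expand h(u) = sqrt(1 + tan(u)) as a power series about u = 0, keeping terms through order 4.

-47*u^4/384 + 11*u^3/48 - u^2/8 + u/2 + 1

Substitute the inner expansion into the outer series and collect powers.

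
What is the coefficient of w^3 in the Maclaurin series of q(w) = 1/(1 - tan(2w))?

32/3

Compose series: expand the inner function first, then feed it into the outer expansion.
q(0) = 1
q′(0) = 2
q′′(0) = 8
q′′′(0) = 64
Then c_k = q^(k)(0)/k! gives each Taylor coefficient.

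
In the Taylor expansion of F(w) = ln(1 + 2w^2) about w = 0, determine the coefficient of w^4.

Compute the successive derivatives at the expansion point and divide by k!.
F(0) = 0
F′(0) = 0
F′′(0) = 4
F′′′(0) = 0
F^(4)(0) = -48

-2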